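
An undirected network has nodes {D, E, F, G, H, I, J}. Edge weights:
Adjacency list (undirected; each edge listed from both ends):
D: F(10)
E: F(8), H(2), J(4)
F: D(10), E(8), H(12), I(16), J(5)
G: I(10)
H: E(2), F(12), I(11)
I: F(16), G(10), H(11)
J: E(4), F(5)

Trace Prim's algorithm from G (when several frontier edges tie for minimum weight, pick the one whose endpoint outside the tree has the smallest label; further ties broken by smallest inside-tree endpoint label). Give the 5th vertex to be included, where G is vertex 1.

J

Grow the tree from G using Prim:
Step 1: frontier [G—I 10] → take G—I (10); add I.
Step 2: frontier [H—I 11, F—I 16] → take H—I (11); add H.
Step 3: frontier [E—H 2, F—H 12, F—I 16] → take E—H (2); add E.
Step 4: frontier [E—J 4, E—F 8, F—H 12, F—I 16] → take E—J (4); add J.
Step 5: frontier [E—F 8, F—H 12, F—I 16, F—J 5] → take F—J (5); add F.
Step 6: frontier [D—F 10] → take D—F (10); add D.
Vertex order: G, I, H, E, J, F, D. The 5th vertex is J.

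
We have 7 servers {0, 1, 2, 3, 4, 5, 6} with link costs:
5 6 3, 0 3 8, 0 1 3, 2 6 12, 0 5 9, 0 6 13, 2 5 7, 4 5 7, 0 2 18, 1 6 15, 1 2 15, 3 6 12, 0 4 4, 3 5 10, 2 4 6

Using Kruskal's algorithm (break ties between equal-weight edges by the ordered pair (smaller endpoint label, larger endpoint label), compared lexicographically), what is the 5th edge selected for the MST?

Sort edges by weight, then run Kruskal:
0 1 (3): add. Components now {0,1} {2} {3} {4} {5} {6}
5 6 (3): add. Components now {0,1} {2} {3} {4} {5,6}
0 4 (4): add. Components now {0,1,4} {2} {3} {5,6}
2 4 (6): add. Components now {0,1,2,4} {3} {5,6}
2 5 (7): add. Components now {0,1,2,4,5,6} {3}
4 5 (7): skip — 4 and 5 already connected.
0 3 (8): add. Components now {0,1,2,3,4,5,6}
The 5th edge added is 2 5.

2-5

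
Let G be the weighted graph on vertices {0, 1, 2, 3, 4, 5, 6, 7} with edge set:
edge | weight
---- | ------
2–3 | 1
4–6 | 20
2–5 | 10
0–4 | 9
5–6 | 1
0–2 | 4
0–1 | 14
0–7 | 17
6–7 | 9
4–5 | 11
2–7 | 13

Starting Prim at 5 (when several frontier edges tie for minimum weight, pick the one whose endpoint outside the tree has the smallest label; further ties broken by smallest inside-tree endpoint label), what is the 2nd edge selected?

6-7

Prim, starting at 5.
Step 1: cheapest edge leaving the tree is 5–6 (1); add 6.
Step 2: cheapest edge leaving the tree is 6–7 (9); add 7.
Step 3: cheapest edge leaving the tree is 2–5 (10); add 2.
Step 4: cheapest edge leaving the tree is 2–3 (1); add 3.
Step 5: cheapest edge leaving the tree is 0–2 (4); add 0.
Step 6: cheapest edge leaving the tree is 0–4 (9); add 4.
Step 7: cheapest edge leaving the tree is 0–1 (14); add 1.
The 2nd edge added is 6–7.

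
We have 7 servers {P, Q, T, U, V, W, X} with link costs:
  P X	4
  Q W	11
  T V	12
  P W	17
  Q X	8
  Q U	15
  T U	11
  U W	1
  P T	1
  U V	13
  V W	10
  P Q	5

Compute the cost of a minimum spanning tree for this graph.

32

Sort edges by weight, then run Kruskal:
P T (1): add — endpoints in different components.
U W (1): add — endpoints in different components.
P X (4): add — endpoints in different components.
P Q (5): add — endpoints in different components.
Q X (8): skip — X and Q already connected.
V W (10): add — endpoints in different components.
Q W (11): add — endpoints in different components.
MST edges: P T, U W, P X, P Q, V W, Q W; total weight 1+1+4+5+10+11 = 32.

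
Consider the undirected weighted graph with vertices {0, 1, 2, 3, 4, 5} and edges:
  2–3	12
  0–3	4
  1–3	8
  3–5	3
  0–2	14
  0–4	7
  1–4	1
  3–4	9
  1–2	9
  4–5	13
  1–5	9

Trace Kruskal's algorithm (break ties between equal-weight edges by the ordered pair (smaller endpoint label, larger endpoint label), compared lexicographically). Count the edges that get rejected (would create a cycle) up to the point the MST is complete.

1

Sort edges by weight, then run Kruskal:
1–4 (1): add. Components now {0} {1,4} {2} {3} {5}
3–5 (3): add. Components now {0} {1,4} {2} {3,5}
0–3 (4): add. Components now {0,3,5} {1,4} {2}
0–4 (7): add. Components now {0,1,3,4,5} {2}
1–3 (8): skip — 1 and 3 already connected.
1–2 (9): add. Components now {0,1,2,3,4,5}
Edges rejected before the tree was complete: 1.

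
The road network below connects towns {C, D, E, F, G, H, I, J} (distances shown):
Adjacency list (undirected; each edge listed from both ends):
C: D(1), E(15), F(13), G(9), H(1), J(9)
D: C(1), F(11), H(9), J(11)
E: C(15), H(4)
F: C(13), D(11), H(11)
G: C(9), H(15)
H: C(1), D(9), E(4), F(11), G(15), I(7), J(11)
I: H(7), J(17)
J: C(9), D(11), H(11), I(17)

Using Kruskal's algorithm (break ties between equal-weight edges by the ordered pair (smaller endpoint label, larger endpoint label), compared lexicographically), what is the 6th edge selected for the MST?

Kruskal: consider edges lightest-first.
C—D (1): add — endpoints in different components.
C—H (1): add — endpoints in different components.
E—H (4): add — endpoints in different components.
H—I (7): add — endpoints in different components.
C—G (9): add — endpoints in different components.
C—J (9): add — endpoints in different components.
D—H (9): skip — D and H already connected.
D—F (11): add — endpoints in different components.
The 6th edge added is C—J.

C-J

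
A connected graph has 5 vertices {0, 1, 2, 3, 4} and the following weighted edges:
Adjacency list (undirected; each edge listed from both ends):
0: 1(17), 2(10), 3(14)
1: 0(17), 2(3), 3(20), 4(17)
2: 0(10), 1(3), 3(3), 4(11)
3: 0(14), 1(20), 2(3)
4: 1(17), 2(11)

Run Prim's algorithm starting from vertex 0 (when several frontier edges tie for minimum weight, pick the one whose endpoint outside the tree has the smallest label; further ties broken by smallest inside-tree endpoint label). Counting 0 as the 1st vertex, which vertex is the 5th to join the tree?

Prim's algorithm from 0:
Step 1: cheapest edge leaving the tree is 0—2 (10); add 2.
Step 2: cheapest edge leaving the tree is 1—2 (3); add 1.
Step 3: cheapest edge leaving the tree is 2—3 (3); add 3.
Step 4: cheapest edge leaving the tree is 2—4 (11); add 4.
Vertex order: 0, 2, 1, 3, 4. The 5th vertex is 4.

4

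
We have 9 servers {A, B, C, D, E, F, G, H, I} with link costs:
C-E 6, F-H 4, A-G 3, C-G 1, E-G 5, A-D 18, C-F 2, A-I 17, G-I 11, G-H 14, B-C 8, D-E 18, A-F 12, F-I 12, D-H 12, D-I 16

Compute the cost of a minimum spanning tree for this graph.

46

Grow the tree from I using Prim:
Step 1: cheapest edge leaving the tree is G-I (11); add G.
Step 2: cheapest edge leaving the tree is C-G (1); add C.
Step 3: cheapest edge leaving the tree is C-F (2); add F.
Step 4: cheapest edge leaving the tree is A-G (3); add A.
Step 5: cheapest edge leaving the tree is F-H (4); add H.
Step 6: cheapest edge leaving the tree is E-G (5); add E.
Step 7: cheapest edge leaving the tree is B-C (8); add B.
Step 8: cheapest edge leaving the tree is D-H (12); add D.
MST edges: G-I, C-G, C-F, A-G, F-H, E-G, B-C, D-H; total weight 11+1+2+3+4+5+8+12 = 46.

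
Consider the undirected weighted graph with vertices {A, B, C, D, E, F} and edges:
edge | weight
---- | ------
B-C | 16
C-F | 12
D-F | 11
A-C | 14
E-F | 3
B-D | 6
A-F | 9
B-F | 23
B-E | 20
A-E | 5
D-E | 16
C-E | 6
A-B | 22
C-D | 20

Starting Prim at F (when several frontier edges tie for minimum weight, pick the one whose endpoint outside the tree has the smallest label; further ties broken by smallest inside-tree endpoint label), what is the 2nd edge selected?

Grow the tree from F using Prim:
Step 1: cheapest edge leaving the tree is E-F (3); add E.
Step 2: cheapest edge leaving the tree is A-E (5); add A.
Step 3: cheapest edge leaving the tree is C-E (6); add C.
Step 4: cheapest edge leaving the tree is D-F (11); add D.
Step 5: cheapest edge leaving the tree is B-D (6); add B.
The 2nd edge added is A-E.

A-E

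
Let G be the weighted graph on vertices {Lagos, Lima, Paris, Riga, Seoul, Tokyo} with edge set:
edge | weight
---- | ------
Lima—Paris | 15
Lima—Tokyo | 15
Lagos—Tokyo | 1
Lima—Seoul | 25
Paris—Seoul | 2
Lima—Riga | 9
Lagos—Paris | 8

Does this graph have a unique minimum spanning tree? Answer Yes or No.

No

Kruskal's algorithm — process edges by increasing weight (ties by edge label):
Lagos—Tokyo (1): add. Components now {Lagos,Tokyo} {Lima} {Riga} {Seoul} {Paris}
Paris—Seoul (2): add. Components now {Lagos,Tokyo} {Lima} {Riga} {Paris,Seoul}
Lagos—Paris (8): add. Components now {Lagos,Paris,Seoul,Tokyo} {Lima} {Riga}
Lima—Riga (9): add. Components now {Lagos,Paris,Seoul,Tokyo} {Lima,Riga}
Lima—Paris (15): add. Components now {Lagos,Lima,Paris,Riga,Seoul,Tokyo}
Non-tree edge Lima—Tokyo has weight 15, equal to the heaviest edge on its tree cycle — swapping gives another MST of the same weight. Not unique.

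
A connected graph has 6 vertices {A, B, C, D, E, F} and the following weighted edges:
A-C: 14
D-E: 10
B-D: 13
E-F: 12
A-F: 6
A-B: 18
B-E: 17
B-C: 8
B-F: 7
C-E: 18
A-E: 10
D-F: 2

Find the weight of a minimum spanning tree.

Kruskal: consider edges lightest-first.
D-F (2): add — endpoints in different components.
A-F (6): add — endpoints in different components.
B-F (7): add — endpoints in different components.
B-C (8): add — endpoints in different components.
A-E (10): add — endpoints in different components.
MST edges: D-F, A-F, B-F, B-C, A-E; total weight 2+6+7+8+10 = 33.

33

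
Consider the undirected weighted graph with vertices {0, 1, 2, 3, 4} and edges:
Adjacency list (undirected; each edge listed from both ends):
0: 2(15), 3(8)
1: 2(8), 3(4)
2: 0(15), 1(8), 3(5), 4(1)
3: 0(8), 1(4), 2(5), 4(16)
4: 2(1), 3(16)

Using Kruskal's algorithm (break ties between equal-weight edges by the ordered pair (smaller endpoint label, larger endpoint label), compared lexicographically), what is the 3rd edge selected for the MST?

2-3

Sort edges by weight, then run Kruskal:
2—4 (1): add — endpoints in different components.
1—3 (4): add — endpoints in different components.
2—3 (5): add — endpoints in different components.
0—3 (8): add — endpoints in different components.
The 3rd edge added is 2—3.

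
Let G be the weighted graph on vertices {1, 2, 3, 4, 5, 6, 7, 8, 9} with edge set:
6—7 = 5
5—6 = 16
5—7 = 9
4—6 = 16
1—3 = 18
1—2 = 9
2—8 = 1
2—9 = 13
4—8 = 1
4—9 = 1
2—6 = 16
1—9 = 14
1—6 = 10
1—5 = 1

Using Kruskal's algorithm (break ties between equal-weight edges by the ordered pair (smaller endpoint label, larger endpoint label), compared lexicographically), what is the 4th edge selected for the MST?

4-9

Kruskal: consider edges lightest-first.
1—5 (1): add — endpoints in different components.
2—8 (1): add — endpoints in different components.
4—8 (1): add — endpoints in different components.
4—9 (1): add — endpoints in different components.
6—7 (5): add — endpoints in different components.
1—2 (9): add — endpoints in different components.
5—7 (9): add — endpoints in different components.
1—6 (10): skip — 1 and 6 already connected.
2—9 (13): skip — 2 and 9 already connected.
1—9 (14): skip — 1 and 9 already connected.
2—6 (16): skip — 2 and 6 already connected.
4—6 (16): skip — 4 and 6 already connected.
5—6 (16): skip — 5 and 6 already connected.
1—3 (18): add — endpoints in different components.
The 4th edge added is 4—9.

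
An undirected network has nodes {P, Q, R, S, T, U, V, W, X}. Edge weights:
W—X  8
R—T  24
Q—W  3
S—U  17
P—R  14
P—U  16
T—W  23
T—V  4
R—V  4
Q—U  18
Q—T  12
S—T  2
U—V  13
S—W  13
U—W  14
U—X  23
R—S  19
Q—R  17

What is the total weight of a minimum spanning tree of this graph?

60

Kruskal: consider edges lightest-first.
S—T (2): add — endpoints in different components.
Q—W (3): add — endpoints in different components.
R—V (4): add — endpoints in different components.
T—V (4): add — endpoints in different components.
W—X (8): add — endpoints in different components.
Q—T (12): add — endpoints in different components.
S—W (13): skip — W and S already connected.
U—V (13): add — endpoints in different components.
P—R (14): add — endpoints in different components.
MST edges: S—T, Q—W, R—V, T—V, W—X, Q—T, U—V, P—R; total weight 2+3+4+4+8+12+13+14 = 60.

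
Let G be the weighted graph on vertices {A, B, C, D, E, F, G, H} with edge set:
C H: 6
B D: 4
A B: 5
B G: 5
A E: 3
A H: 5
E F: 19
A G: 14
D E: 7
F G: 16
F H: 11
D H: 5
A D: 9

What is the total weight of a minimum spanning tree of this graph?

39

Prim's algorithm from B:
Step 1: frontier [B D 4, A B 5, B G 5] → take B D (4); add D.
Step 2: frontier [A B 5, B G 5, D H 5, D E 7, A D 9] → take A B (5); add A.
Step 3: frontier [A E 3, A H 5, A G 14, B G 5, D H 5, D E 7] → take A E (3); add E.
Step 4: frontier [A H 5, A G 14, B G 5, D H 5, E F 19] → take B G (5); add G.
Step 5: frontier [A H 5, D H 5, E F 19, F G 16] → take A H (5); add H.
Step 6: frontier [E F 19, F G 16, C H 6, F H 11] → take C H (6); add C.
Step 7: frontier [E F 19, F G 16, F H 11] → take F H (11); add F.
MST edges: B D, A B, A E, B G, A H, C H, F H; total weight 4+5+3+5+5+6+11 = 39.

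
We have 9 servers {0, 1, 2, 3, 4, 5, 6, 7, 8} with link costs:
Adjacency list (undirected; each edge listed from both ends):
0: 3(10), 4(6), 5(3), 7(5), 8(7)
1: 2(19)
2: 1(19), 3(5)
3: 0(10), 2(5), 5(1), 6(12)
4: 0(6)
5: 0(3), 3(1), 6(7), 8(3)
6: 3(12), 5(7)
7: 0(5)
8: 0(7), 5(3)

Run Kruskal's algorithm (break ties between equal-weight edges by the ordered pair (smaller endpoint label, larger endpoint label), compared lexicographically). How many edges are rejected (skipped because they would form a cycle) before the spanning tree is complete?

Sort edges by weight, then run Kruskal:
3-5 (1): add — endpoints in different components.
0-5 (3): add — endpoints in different components.
5-8 (3): add — endpoints in different components.
0-7 (5): add — endpoints in different components.
2-3 (5): add — endpoints in different components.
0-4 (6): add — endpoints in different components.
0-8 (7): skip — 0 and 8 already connected.
5-6 (7): add — endpoints in different components.
0-3 (10): skip — 0 and 3 already connected.
3-6 (12): skip — 3 and 6 already connected.
1-2 (19): add — endpoints in different components.
Edges rejected before the tree was complete: 3.

3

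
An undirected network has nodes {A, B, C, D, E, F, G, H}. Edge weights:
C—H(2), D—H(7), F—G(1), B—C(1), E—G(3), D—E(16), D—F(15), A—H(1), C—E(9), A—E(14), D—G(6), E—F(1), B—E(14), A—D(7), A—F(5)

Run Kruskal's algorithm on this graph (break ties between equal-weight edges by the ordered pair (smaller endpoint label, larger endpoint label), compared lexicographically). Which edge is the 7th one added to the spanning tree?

D-G

Kruskal: consider edges lightest-first.
A—H (1): add — endpoints in different components.
B—C (1): add — endpoints in different components.
E—F (1): add — endpoints in different components.
F—G (1): add — endpoints in different components.
C—H (2): add — endpoints in different components.
E—G (3): skip — E and G already connected.
A—F (5): add — endpoints in different components.
D—G (6): add — endpoints in different components.
The 7th edge added is D—G.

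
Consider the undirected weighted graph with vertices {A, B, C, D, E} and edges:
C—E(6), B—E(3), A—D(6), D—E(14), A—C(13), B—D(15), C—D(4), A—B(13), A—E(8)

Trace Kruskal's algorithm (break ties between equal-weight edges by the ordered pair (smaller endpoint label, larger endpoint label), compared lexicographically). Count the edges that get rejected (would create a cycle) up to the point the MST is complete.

Sort edges by weight, then run Kruskal:
B—E (3): add — endpoints in different components.
C—D (4): add — endpoints in different components.
A—D (6): add — endpoints in different components.
C—E (6): add — endpoints in different components.
Edges rejected before the tree was complete: 0.

0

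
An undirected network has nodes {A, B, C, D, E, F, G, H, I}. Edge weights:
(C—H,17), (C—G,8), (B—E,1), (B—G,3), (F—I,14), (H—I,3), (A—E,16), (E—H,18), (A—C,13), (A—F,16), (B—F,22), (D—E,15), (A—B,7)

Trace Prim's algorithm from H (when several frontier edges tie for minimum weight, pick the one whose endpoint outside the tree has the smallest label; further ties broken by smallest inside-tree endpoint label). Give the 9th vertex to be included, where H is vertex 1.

D

Grow the tree from H using Prim:
Step 1: frontier [H—I 3, C—H 17, E—H 18] → take H—I (3); add I.
Step 2: frontier [C—H 17, E—H 18, F—I 14] → take F—I (14); add F.
Step 3: frontier [A—F 16, B—F 22, C—H 17, E—H 18] → take A—F (16); add A.
Step 4: frontier [A—B 7, A—C 13, A—E 16, B—F 22, C—H 17, E—H 18] → take A—B (7); add B.
Step 5: frontier [A—C 13, A—E 16, B—E 1, B—G 3, C—H 17, E—H 18] → take B—E (1); add E.
Step 6: frontier [A—C 13, B—G 3, D—E 15, C—H 17] → take B—G (3); add G.
Step 7: frontier [A—C 13, D—E 15, C—G 8, C—H 17] → take C—G (8); add C.
Step 8: frontier [D—E 15] → take D—E (15); add D.
Vertex order: H, I, F, A, B, E, G, C, D. The 9th vertex is D.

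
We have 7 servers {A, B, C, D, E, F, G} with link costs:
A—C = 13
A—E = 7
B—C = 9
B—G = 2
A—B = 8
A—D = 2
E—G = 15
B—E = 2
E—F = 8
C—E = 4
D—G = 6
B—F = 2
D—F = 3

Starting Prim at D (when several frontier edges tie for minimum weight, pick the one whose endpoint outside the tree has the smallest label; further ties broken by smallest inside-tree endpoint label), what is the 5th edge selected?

B-G

Prim, starting at D.
Step 1: frontier [A—D 2, D—F 3, D—G 6] → take A—D (2); add A.
Step 2: frontier [A—E 7, A—B 8, A—C 13, D—F 3, D—G 6] → take D—F (3); add F.
Step 3: frontier [A—E 7, A—B 8, A—C 13, D—G 6, B—F 2, E—F 8] → take B—F (2); add B.
Step 4: frontier [A—E 7, A—C 13, B—E 2, B—G 2, B—C 9, D—G 6, E—F 8] → take B—E (2); add E.
Step 5: frontier [A—C 13, B—G 2, B—C 9, D—G 6, C—E 4, E—G 15] → take B—G (2); add G.
Step 6: frontier [A—C 13, B—C 9, C—E 4] → take C—E (4); add C.
The 5th edge added is B—G.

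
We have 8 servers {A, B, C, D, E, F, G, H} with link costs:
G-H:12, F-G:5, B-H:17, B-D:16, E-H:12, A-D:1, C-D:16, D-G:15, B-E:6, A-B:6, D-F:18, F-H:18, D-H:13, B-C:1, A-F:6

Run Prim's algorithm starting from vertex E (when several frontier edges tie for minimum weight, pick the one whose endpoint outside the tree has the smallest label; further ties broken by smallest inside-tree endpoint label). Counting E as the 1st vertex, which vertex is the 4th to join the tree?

Prim's algorithm from E:
Step 1: cheapest edge leaving the tree is B-E (6); add B.
Step 2: cheapest edge leaving the tree is B-C (1); add C.
Step 3: cheapest edge leaving the tree is A-B (6); add A.
Step 4: cheapest edge leaving the tree is A-D (1); add D.
Step 5: cheapest edge leaving the tree is A-F (6); add F.
Step 6: cheapest edge leaving the tree is F-G (5); add G.
Step 7: cheapest edge leaving the tree is E-H (12); add H.
Vertex order: E, B, C, A, D, F, G, H. The 4th vertex is A.

A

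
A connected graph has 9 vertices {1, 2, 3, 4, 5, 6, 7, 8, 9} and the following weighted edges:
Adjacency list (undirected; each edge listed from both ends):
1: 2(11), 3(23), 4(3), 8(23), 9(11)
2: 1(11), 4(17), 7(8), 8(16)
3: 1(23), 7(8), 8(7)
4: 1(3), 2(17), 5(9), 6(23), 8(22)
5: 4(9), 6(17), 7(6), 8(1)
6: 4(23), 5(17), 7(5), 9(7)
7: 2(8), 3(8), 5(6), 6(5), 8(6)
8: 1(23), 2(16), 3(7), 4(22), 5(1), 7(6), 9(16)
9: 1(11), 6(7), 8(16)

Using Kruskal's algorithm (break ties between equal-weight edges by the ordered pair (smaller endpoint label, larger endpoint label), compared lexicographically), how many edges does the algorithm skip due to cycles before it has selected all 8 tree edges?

2

Sort edges by weight, then run Kruskal:
5 8 (1): add — endpoints in different components.
1 4 (3): add — endpoints in different components.
6 7 (5): add — endpoints in different components.
5 7 (6): add — endpoints in different components.
7 8 (6): skip — 7 and 8 already connected.
3 8 (7): add — endpoints in different components.
6 9 (7): add — endpoints in different components.
2 7 (8): add — endpoints in different components.
3 7 (8): skip — 3 and 7 already connected.
4 5 (9): add — endpoints in different components.
Edges rejected before the tree was complete: 2.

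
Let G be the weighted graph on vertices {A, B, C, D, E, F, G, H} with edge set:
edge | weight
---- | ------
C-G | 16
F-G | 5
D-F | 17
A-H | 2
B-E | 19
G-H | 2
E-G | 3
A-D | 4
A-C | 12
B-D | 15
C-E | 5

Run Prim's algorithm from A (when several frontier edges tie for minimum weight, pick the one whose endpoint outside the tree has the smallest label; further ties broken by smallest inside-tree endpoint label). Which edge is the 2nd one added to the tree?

Prim, starting at A.
Step 1: frontier [A-H 2, A-D 4, A-C 12] → take A-H (2); add H.
Step 2: frontier [A-D 4, A-C 12, G-H 2] → take G-H (2); add G.
Step 3: frontier [A-D 4, A-C 12, E-G 3, F-G 5, C-G 16] → take E-G (3); add E.
Step 4: frontier [A-D 4, A-C 12, C-E 5, B-E 19, F-G 5, C-G 16] → take A-D (4); add D.
Step 5: frontier [A-C 12, B-D 15, D-F 17, C-E 5, B-E 19, F-G 5, C-G 16] → take C-E (5); add C.
Step 6: frontier [B-D 15, D-F 17, B-E 19, F-G 5] → take F-G (5); add F.
Step 7: frontier [B-D 15, B-E 19] → take B-D (15); add B.
The 2nd edge added is G-H.

G-H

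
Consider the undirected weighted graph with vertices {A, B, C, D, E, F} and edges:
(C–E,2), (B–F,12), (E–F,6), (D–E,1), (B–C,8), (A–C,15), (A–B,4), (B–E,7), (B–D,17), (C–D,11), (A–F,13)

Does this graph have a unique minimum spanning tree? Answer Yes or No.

Yes

Kruskal: consider edges lightest-first.
D–E (1): add. Components now {A} {B} {C} {D,E} {F}
C–E (2): add. Components now {A} {B} {C,D,E} {F}
A–B (4): add. Components now {A,B} {C,D,E} {F}
E–F (6): add. Components now {A,B} {C,D,E,F}
B–E (7): add. Components now {A,B,C,D,E,F}
Every non-tree edge has weight strictly greater than the heaviest edge on the tree path between its endpoints, so the MST is unique.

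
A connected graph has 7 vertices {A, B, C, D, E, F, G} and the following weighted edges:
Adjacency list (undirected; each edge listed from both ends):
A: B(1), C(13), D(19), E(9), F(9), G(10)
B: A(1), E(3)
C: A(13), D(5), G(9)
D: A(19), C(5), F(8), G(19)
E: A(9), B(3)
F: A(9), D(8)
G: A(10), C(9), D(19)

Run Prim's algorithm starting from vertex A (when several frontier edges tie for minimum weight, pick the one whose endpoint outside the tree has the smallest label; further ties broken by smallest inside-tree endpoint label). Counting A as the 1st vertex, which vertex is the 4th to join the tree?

Grow the tree from A using Prim:
Step 1: frontier [A–B 1, A–E 9, A–F 9, A–G 10, A–C 13, A–D 19] → take A–B (1); add B.
Step 2: frontier [A–E 9, A–F 9, A–G 10, A–C 13, A–D 19, B–E 3] → take B–E (3); add E.
Step 3: frontier [A–F 9, A–G 10, A–C 13, A–D 19] → take A–F (9); add F.
Step 4: frontier [A–G 10, A–C 13, A–D 19, D–F 8] → take D–F (8); add D.
Step 5: frontier [A–G 10, A–C 13, C–D 5, D–G 19] → take C–D (5); add C.
Step 6: frontier [A–G 10, C–G 9, D–G 19] → take C–G (9); add G.
Vertex order: A, B, E, F, D, C, G. The 4th vertex is F.

F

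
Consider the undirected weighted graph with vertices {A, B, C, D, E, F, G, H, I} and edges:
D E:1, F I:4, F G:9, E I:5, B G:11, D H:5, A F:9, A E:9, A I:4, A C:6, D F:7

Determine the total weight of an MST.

45

Grow the tree from E using Prim:
Step 1: frontier [D E 1, E I 5, A E 9] → take D E (1); add D.
Step 2: frontier [D H 5, D F 7, E I 5, A E 9] → take D H (5); add H.
Step 3: frontier [D F 7, E I 5, A E 9] → take E I (5); add I.
Step 4: frontier [D F 7, A E 9, A I 4, F I 4] → take A I (4); add A.
Step 5: frontier [A C 6, A F 9, D F 7, F I 4] → take F I (4); add F.
Step 6: frontier [A C 6, F G 9] → take A C (6); add C.
Step 7: frontier [F G 9] → take F G (9); add G.
Step 8: frontier [B G 11] → take B G (11); add B.
MST edges: D E, D H, E I, A I, F I, A C, F G, B G; total weight 1+5+5+4+4+6+9+11 = 45.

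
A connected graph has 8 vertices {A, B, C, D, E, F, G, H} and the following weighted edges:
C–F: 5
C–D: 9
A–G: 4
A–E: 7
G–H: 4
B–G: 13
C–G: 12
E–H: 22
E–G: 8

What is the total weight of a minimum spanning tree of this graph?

54

Grow the tree from B using Prim:
Step 1: frontier [B–G 13] → take B–G (13); add G.
Step 2: frontier [A–G 4, G–H 4, E–G 8, C–G 12] → take A–G (4); add A.
Step 3: frontier [A–E 7, G–H 4, E–G 8, C–G 12] → take G–H (4); add H.
Step 4: frontier [A–E 7, E–G 8, C–G 12, E–H 22] → take A–E (7); add E.
Step 5: frontier [C–G 12] → take C–G (12); add C.
Step 6: frontier [C–F 5, C–D 9] → take C–F (5); add F.
Step 7: frontier [C–D 9] → take C–D (9); add D.
MST edges: B–G, A–G, G–H, A–E, C–G, C–F, C–D; total weight 13+4+4+7+12+5+9 = 54.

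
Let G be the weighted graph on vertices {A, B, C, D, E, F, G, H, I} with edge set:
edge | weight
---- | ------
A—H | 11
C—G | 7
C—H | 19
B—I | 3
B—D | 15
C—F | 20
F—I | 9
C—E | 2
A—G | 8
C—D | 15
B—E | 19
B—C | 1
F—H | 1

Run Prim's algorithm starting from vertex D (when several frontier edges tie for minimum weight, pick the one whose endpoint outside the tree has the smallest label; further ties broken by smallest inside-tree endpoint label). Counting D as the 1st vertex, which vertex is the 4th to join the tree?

Prim's algorithm from D:
Step 1: cheapest edge leaving the tree is B—D (15); add B.
Step 2: cheapest edge leaving the tree is B—C (1); add C.
Step 3: cheapest edge leaving the tree is C—E (2); add E.
Step 4: cheapest edge leaving the tree is B—I (3); add I.
Step 5: cheapest edge leaving the tree is C—G (7); add G.
Step 6: cheapest edge leaving the tree is A—G (8); add A.
Step 7: cheapest edge leaving the tree is F—I (9); add F.
Step 8: cheapest edge leaving the tree is F—H (1); add H.
Vertex order: D, B, C, E, I, G, A, F, H. The 4th vertex is E.

E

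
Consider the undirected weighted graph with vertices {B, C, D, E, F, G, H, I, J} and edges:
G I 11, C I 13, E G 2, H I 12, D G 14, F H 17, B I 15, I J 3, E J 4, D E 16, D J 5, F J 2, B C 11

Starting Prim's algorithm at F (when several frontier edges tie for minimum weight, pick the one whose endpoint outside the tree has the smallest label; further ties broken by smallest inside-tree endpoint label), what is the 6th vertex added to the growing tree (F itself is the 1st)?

D

Grow the tree from F using Prim:
Step 1: frontier [F J 2, F H 17] → take F J (2); add J.
Step 2: frontier [F H 17, I J 3, E J 4, D J 5] → take I J (3); add I.
Step 3: frontier [F H 17, G I 11, H I 12, C I 13, B I 15, E J 4, D J 5] → take E J (4); add E.
Step 4: frontier [E G 2, D E 16, F H 17, G I 11, H I 12, C I 13, B I 15, D J 5] → take E G (2); add G.
Step 5: frontier [D E 16, F H 17, D G 14, H I 12, C I 13, B I 15, D J 5] → take D J (5); add D.
Step 6: frontier [F H 17, H I 12, C I 13, B I 15] → take H I (12); add H.
Step 7: frontier [C I 13, B I 15] → take C I (13); add C.
Step 8: frontier [B C 11, B I 15] → take B C (11); add B.
Vertex order: F, J, I, E, G, D, H, C, B. The 6th vertex is D.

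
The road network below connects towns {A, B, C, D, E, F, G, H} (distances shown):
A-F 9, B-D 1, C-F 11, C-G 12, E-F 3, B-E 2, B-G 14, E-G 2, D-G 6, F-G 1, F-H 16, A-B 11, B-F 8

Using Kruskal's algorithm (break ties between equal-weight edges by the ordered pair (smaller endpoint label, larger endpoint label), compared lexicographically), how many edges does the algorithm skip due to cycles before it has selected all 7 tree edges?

Kruskal: consider edges lightest-first.
B-D (1): add — endpoints in different components.
F-G (1): add — endpoints in different components.
B-E (2): add — endpoints in different components.
E-G (2): add — endpoints in different components.
E-F (3): skip — E and F already connected.
D-G (6): skip — D and G already connected.
B-F (8): skip — B and F already connected.
A-F (9): add — endpoints in different components.
A-B (11): skip — A and B already connected.
C-F (11): add — endpoints in different components.
C-G (12): skip — C and G already connected.
B-G (14): skip — B and G already connected.
F-H (16): add — endpoints in different components.
Edges rejected before the tree was complete: 6.

6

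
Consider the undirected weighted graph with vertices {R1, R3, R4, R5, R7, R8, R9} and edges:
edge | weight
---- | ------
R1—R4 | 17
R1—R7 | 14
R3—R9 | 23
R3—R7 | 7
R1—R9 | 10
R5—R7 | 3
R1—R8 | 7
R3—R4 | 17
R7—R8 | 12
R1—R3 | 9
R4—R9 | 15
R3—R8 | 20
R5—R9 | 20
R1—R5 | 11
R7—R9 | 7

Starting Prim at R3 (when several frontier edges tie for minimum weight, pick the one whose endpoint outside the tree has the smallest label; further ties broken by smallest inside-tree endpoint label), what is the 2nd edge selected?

R5-R7

Prim, starting at R3.
Step 1: cheapest edge leaving the tree is R3—R7 (7); add R7.
Step 2: cheapest edge leaving the tree is R5—R7 (3); add R5.
Step 3: cheapest edge leaving the tree is R7—R9 (7); add R9.
Step 4: cheapest edge leaving the tree is R1—R3 (9); add R1.
Step 5: cheapest edge leaving the tree is R1—R8 (7); add R8.
Step 6: cheapest edge leaving the tree is R4—R9 (15); add R4.
The 2nd edge added is R5—R7.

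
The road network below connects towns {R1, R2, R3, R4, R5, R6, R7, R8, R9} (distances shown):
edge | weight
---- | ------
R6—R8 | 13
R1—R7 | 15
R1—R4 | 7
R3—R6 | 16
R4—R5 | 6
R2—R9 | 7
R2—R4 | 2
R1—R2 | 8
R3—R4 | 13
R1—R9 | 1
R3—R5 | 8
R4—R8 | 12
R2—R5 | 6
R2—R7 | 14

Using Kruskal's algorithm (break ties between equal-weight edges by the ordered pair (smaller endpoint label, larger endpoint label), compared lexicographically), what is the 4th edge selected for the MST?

R1-R4

Kruskal's algorithm — process edges by increasing weight (ties by edge label):
R1—R9 (1): add — endpoints in different components.
R2—R4 (2): add — endpoints in different components.
R2—R5 (6): add — endpoints in different components.
R4—R5 (6): skip — R5 and R4 already connected.
R1—R4 (7): add — endpoints in different components.
R2—R9 (7): skip — R9 and R2 already connected.
R1—R2 (8): skip — R2 and R1 already connected.
R3—R5 (8): add — endpoints in different components.
R4—R8 (12): add — endpoints in different components.
R3—R4 (13): skip — R3 and R4 already connected.
R6—R8 (13): add — endpoints in different components.
R2—R7 (14): add — endpoints in different components.
The 4th edge added is R1—R4.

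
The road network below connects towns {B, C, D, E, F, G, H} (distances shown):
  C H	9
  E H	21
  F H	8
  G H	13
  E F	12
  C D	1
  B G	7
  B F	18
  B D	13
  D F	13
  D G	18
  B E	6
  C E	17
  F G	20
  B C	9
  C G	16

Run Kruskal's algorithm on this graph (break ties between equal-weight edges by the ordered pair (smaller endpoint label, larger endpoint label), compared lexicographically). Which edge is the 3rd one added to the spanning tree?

B-G

Kruskal: consider edges lightest-first.
C D (1): add — endpoints in different components.
B E (6): add — endpoints in different components.
B G (7): add — endpoints in different components.
F H (8): add — endpoints in different components.
B C (9): add — endpoints in different components.
C H (9): add — endpoints in different components.
The 3rd edge added is B G.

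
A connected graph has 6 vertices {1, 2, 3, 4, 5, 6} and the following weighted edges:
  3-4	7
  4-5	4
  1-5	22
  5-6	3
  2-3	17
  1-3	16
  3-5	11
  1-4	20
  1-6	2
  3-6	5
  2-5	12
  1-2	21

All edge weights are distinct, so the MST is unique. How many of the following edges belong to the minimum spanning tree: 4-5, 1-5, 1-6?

2

Kruskal's algorithm — process edges by increasing weight (ties by edge label):
1-6 (2): add. Components now {1,6} {2} {3} {4} {5}
5-6 (3): add. Components now {1,5,6} {2} {3} {4}
4-5 (4): add. Components now {1,4,5,6} {2} {3}
3-6 (5): add. Components now {1,3,4,5,6} {2}
3-4 (7): skip — 3 and 4 already connected.
3-5 (11): skip — 3 and 5 already connected.
2-5 (12): add. Components now {1,2,3,4,5,6}
MST edge set: {1-6, 5-6, 4-5, 3-6, 2-5}.
Of the listed edges, {4-5, 1-6} are in the MST → 2.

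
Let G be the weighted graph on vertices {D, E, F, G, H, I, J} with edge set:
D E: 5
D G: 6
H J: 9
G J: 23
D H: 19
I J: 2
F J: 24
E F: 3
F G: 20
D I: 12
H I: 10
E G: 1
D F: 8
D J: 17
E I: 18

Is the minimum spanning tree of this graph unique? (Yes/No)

Yes

Sort edges by weight, then run Kruskal:
E G (1): add. Components now {D} {E,G} {F} {H} {I} {J}
I J (2): add. Components now {D} {E,G} {F} {H} {I,J}
E F (3): add. Components now {D} {E,F,G} {H} {I,J}
D E (5): add. Components now {D,E,F,G} {H} {I,J}
D G (6): skip — D and G already connected.
D F (8): skip — D and F already connected.
H J (9): add. Components now {D,E,F,G} {H,I,J}
H I (10): skip — H and I already connected.
D I (12): add. Components now {D,E,F,G,H,I,J}
Every non-tree edge has weight strictly greater than the heaviest edge on the tree path between its endpoints, so the MST is unique.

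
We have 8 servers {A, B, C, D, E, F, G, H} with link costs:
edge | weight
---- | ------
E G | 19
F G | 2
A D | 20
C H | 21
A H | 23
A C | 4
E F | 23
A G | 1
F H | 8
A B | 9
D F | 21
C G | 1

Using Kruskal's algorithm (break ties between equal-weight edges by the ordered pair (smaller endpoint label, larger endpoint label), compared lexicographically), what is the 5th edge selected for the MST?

Kruskal's algorithm — process edges by increasing weight (ties by edge label):
A G (1): add — endpoints in different components.
C G (1): add — endpoints in different components.
F G (2): add — endpoints in different components.
A C (4): skip — A and C already connected.
F H (8): add — endpoints in different components.
A B (9): add — endpoints in different components.
E G (19): add — endpoints in different components.
A D (20): add — endpoints in different components.
The 5th edge added is A B.

A-B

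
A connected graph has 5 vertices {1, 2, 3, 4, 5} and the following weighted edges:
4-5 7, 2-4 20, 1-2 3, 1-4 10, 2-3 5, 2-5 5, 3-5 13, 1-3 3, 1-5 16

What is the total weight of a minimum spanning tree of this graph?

Kruskal's algorithm — process edges by increasing weight (ties by edge label):
1-2 (3): add. Components now {1,2} {3} {4} {5}
1-3 (3): add. Components now {1,2,3} {4} {5}
2-3 (5): skip — 2 and 3 already connected.
2-5 (5): add. Components now {1,2,3,5} {4}
4-5 (7): add. Components now {1,2,3,4,5}
MST edges: 1-2, 1-3, 2-5, 4-5; total weight 3+3+5+7 = 18.

18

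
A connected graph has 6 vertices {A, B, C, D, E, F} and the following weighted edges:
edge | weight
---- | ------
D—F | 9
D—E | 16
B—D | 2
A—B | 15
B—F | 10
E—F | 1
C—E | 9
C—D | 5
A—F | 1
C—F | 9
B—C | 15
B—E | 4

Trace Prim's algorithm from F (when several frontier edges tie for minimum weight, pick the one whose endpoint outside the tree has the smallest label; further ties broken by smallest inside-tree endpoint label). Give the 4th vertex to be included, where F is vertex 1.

B

Prim's algorithm from F:
Step 1: frontier [A—F 1, E—F 1, C—F 9, D—F 9, B—F 10] → take A—F (1); add A.
Step 2: frontier [A—B 15, E—F 1, C—F 9, D—F 9, B—F 10] → take E—F (1); add E.
Step 3: frontier [A—B 15, B—E 4, C—E 9, D—E 16, C—F 9, D—F 9, B—F 10] → take B—E (4); add B.
Step 4: frontier [B—D 2, B—C 15, C—E 9, D—E 16, C—F 9, D—F 9] → take B—D (2); add D.
Step 5: frontier [B—C 15, C—D 5, C—E 9, C—F 9] → take C—D (5); add C.
Vertex order: F, A, E, B, D, C. The 4th vertex is B.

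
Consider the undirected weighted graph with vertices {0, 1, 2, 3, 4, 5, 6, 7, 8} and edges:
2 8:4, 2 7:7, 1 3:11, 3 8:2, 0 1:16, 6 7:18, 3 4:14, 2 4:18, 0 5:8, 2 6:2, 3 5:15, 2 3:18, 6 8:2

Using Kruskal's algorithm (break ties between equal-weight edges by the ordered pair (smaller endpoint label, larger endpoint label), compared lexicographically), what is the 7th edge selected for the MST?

3-4

Sort edges by weight, then run Kruskal:
2 6 (2): add — endpoints in different components.
3 8 (2): add — endpoints in different components.
6 8 (2): add — endpoints in different components.
2 8 (4): skip — 2 and 8 already connected.
2 7 (7): add — endpoints in different components.
0 5 (8): add — endpoints in different components.
1 3 (11): add — endpoints in different components.
3 4 (14): add — endpoints in different components.
3 5 (15): add — endpoints in different components.
The 7th edge added is 3 4.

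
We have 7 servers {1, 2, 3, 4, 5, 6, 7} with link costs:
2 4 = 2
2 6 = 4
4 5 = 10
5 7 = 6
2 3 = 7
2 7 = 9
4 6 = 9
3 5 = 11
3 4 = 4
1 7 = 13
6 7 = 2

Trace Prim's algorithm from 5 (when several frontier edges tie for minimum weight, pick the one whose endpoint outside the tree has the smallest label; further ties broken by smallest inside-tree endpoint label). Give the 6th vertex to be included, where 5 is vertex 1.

3

Prim's algorithm from 5:
Step 1: cheapest edge leaving the tree is 5 7 (6); add 7.
Step 2: cheapest edge leaving the tree is 6 7 (2); add 6.
Step 3: cheapest edge leaving the tree is 2 6 (4); add 2.
Step 4: cheapest edge leaving the tree is 2 4 (2); add 4.
Step 5: cheapest edge leaving the tree is 3 4 (4); add 3.
Step 6: cheapest edge leaving the tree is 1 7 (13); add 1.
Vertex order: 5, 7, 6, 2, 4, 3, 1. The 6th vertex is 3.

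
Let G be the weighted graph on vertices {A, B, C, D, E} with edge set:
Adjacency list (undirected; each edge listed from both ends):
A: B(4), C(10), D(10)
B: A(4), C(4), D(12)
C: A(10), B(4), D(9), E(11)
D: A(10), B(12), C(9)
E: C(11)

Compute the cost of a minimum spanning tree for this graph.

Prim, starting at C.
Step 1: frontier [B–C 4, C–D 9, A–C 10, C–E 11] → take B–C (4); add B.
Step 2: frontier [A–B 4, B–D 12, C–D 9, A–C 10, C–E 11] → take A–B (4); add A.
Step 3: frontier [A–D 10, B–D 12, C–D 9, C–E 11] → take C–D (9); add D.
Step 4: frontier [C–E 11] → take C–E (11); add E.
MST edges: B–C, A–B, C–D, C–E; total weight 4+4+9+11 = 28.

28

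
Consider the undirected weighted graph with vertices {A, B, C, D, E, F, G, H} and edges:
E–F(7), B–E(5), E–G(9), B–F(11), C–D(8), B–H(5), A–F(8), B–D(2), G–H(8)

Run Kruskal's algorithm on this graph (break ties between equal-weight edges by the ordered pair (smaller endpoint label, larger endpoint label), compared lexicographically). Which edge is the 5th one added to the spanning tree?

Sort edges by weight, then run Kruskal:
B–D (2): add — endpoints in different components.
B–E (5): add — endpoints in different components.
B–H (5): add — endpoints in different components.
E–F (7): add — endpoints in different components.
A–F (8): add — endpoints in different components.
C–D (8): add — endpoints in different components.
G–H (8): add — endpoints in different components.
The 5th edge added is A–F.

A-F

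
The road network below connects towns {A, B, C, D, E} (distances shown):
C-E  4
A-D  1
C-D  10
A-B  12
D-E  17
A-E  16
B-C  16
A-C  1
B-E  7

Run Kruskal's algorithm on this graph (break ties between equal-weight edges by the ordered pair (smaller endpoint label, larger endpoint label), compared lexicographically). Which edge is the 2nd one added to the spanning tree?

Kruskal's algorithm — process edges by increasing weight (ties by edge label):
A-C (1): add. Components now {A,C} {B} {D} {E}
A-D (1): add. Components now {A,C,D} {B} {E}
C-E (4): add. Components now {A,C,D,E} {B}
B-E (7): add. Components now {A,B,C,D,E}
The 2nd edge added is A-D.

A-D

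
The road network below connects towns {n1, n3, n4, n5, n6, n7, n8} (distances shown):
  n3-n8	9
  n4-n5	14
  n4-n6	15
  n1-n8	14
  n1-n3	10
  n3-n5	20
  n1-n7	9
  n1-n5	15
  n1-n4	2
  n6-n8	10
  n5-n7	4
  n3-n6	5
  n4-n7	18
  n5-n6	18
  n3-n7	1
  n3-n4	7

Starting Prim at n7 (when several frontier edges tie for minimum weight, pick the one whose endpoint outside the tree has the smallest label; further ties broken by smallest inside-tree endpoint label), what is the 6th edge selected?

n3-n8

Prim's algorithm from n7:
Step 1: cheapest edge leaving the tree is n3-n7 (1); add n3.
Step 2: cheapest edge leaving the tree is n5-n7 (4); add n5.
Step 3: cheapest edge leaving the tree is n3-n6 (5); add n6.
Step 4: cheapest edge leaving the tree is n3-n4 (7); add n4.
Step 5: cheapest edge leaving the tree is n1-n4 (2); add n1.
Step 6: cheapest edge leaving the tree is n3-n8 (9); add n8.
The 6th edge added is n3-n8.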